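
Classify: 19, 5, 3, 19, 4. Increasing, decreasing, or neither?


Differences: -14, -2, 16, -15
Difference at position 3 is +16 (> 0) but position 1 is -14 (< 0) — sequence both rises and falls
→ NOT monotonic

Not monotonic


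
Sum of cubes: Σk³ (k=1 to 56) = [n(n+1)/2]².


n(n+1)/2 = 56×57/2 = 1596
Σk³ = 1596² = 2547216

Σk³ = 2547216


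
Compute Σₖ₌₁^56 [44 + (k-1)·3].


aₙ = 44 + (56-1)×3 = 209
Sₙ = n(a₁+aₙ)/2 = 56×(44+209)/2
= 56×253/2 = 7084

S_56 = 7084


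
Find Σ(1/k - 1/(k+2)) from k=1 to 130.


Telescoping with gap 2: two head and two tail terms survive.
= (1 + 1/2) - (1/131 + 1/132)
= 3/2 - 1/131 - 1/132 = 25675/17292

Sum = 25675/17292


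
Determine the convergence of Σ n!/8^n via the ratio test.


aₙ = n!/8^n
a_{n+1}/aₙ = (n+1)!/8^(n+1) × 8^n/n!
= (n+1)/8
L = lim(n→∞) (n+1)/8 = ∞
L > 1 → series DIVERGES

Diverges (ratio test: L = ∞ > 1)


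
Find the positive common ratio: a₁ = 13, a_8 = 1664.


r^(n-1) = aₙ/a₁
r^7 = 1664/13 = 128
r = 128^(1/7)
= 2

r = 2


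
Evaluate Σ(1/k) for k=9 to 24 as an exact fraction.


Σₖ₌9^24 1/k = 1/9 + 1/10 + 1/11 + ... + 1/24
= 1888438373/1784742960
≈ 1.0581

Sum = 1888438373/1784742960 ≈ 1.0581


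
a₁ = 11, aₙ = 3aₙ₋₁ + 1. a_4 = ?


Computing step by step:
a_1 = 11
a_2 = 34
a_3 = 103
a_4 = 310


a_4 = 310


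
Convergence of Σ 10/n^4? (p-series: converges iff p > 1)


p-series test: Σ c/n^p converges if p > 1, diverges if p ≤ 1 (constant c > 0 doesn't affect convergence).
p = 4
4 > 1 → CONVERGES

Converges (p = 4 > 1)


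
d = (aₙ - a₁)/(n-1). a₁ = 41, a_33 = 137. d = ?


d = (aₙ - a₁)/(n-1)
= (137 - 41)/(33-1)
= 96/32 = 3

d = 3


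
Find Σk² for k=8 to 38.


Σₖ₌8^38 k² = Σₖ₌₁^38 k² − Σₖ₌₁^7 k²
= 38·39·77/6 − 7·8·15/6
= 19019 − 140 = 18879

Σk² = 18879


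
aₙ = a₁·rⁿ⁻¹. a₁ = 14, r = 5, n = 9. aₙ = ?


aₙ = a₁·r^(n-1)
= 14×5^8
= 14×390625
= 5468750

a_9 = 5468750


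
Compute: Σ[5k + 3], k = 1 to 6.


Σ(5k+3) = 5·Σk + 3·n
= 5·21 + 3·6
= 105 + 18 = 123

Σ = 123


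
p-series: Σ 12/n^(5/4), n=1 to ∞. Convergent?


p-series test: Σ c/n^p converges if p > 1, diverges if p ≤ 1 (constant c > 0 doesn't affect convergence).
p = 5/4
5/4 > 1 → CONVERGES

Converges (p = 5/4 > 1)


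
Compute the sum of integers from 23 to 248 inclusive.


Σₖ₌23^248 k = Σₖ₌₁^248 k − Σₖ₌₁^22 k
= 248·249/2 − 22·23/2
= 30876 − 253 = 30623

Σk = 30623


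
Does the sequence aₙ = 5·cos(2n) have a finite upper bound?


For all n, -1 ≤ cos(2n) ≤ 1, so -5 ≤ 5·cos(2n) ≤ 5
Lower bound: -5, Upper bound: 5
The sequence IS bounded

Bounded (-5 ≤ aₙ ≤ 5)


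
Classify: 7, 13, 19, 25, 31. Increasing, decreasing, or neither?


Differences: 6, 6, 6, 6
All differences > 0 → strictly INCREASING

Monotonically increasing


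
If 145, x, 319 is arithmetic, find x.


AM = (145 + 319)/2 = 464/2 = 232

AM = 232


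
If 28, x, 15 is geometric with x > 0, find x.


GM = √(28×15) = √420 = 20.4939

GM = 20.4939


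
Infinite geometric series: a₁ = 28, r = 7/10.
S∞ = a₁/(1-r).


S∞ = a₁/(1-r) = 28/(1 - 7/10)
= 28/(3/10)
= 280/3

S∞ = 280/3


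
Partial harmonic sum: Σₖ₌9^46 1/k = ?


Σₖ₌9^46 1/k = 1/9 + 1/10 + 1/11 + ... + 1/46
= 16002279923250666169/9419588158802421600
≈ 1.6988

Sum = 16002279923250666169/9419588158802421600 ≈ 1.6988


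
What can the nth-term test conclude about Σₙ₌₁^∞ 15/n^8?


lim(n→∞) 15/n^8 = 0
lim aₙ = 0 → nth-term test is INCONCLUSIVE
(Need other tests; this is actually a convergent p-series with p=8 > 1)

Inconclusive (lim aₙ = 0; need another test)


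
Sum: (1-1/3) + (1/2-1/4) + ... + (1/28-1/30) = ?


Telescoping with gap 2: two head and two tail terms survive.
= (1 + 1/2) - (1/29 + 1/30)
= 3/2 - 1/29 - 1/30 = 623/435

Sum = 623/435


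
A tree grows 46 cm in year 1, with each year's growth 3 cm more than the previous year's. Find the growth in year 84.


aₙ = a₁ + (n-1)d
= 46 + (84-1)×3
= 46 + 249
= 295

a_84 = 295


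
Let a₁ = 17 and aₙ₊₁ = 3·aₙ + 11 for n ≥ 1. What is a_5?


Computing step by step:
a_1 = 17
a_2 = 62
a_3 = 197
a_4 = 602
a_5 = 1817


a_5 = 1817


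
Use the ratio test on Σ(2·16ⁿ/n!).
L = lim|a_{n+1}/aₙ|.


aₙ = 2·16^n/n!
a_{n+1}/aₙ = 16^(n+1)/(n+1)! × n!/16^n  (constant 2 cancels)
= 16/(n+1)
L = lim(n→∞) 16/(n+1) = 0
L < 1 → series CONVERGES

Converges (ratio test: L = 0 < 1)


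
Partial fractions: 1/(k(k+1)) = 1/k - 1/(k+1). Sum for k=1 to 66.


1/(k(k+1)) = 1/k - 1/(k+1) (partial fractions)
Telescoping: Σ = 1 - 1/67 = 66/67

Sum = 66/67


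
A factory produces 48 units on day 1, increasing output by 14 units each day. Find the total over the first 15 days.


aₙ = 48 + (15-1)×14 = 244
Sₙ = n(a₁+aₙ)/2 = 15×(48+244)/2
= 15×292/2 = 2190

S_15 = 2190


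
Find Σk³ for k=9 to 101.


Σₖ₌9^101 k³ = [101·102/2]² − [8·9/2]²
= 26532801 − 1296 = 26531505

Σk³ = 26531505


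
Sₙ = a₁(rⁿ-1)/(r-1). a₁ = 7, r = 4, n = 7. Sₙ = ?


Sₙ = 7×(4^7 - 1)/(4 - 1)
= 7×(16384 - 1)/3
= 7×16383/3
= 38227

S_7 = 38227


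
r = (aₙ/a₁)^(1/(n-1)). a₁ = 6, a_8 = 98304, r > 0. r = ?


r^(n-1) = aₙ/a₁
r^7 = 98304/6 = 16384
r = 16384^(1/7)
= 4

r = 4


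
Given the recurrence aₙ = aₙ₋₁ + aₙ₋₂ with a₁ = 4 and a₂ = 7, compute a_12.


Computing iteratively: 4, 7, 11, 18, 29, 47, 76, 123, 199, 322, 521, 843
a_12 = 843

a_12 = 843


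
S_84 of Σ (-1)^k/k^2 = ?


S = -1 + 1/4 - 1/9 + 1/16 - 1/25 + 1/36 - 1/49 + 1/64 ± ...
= -0.8224
(Full series converges to -π²/12 ≈ -0.8225)

S_84 = -0.8224


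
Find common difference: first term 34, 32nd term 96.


d = (aₙ - a₁)/(n-1)
= (96 - 34)/(32-1)
= 62/31 = 2

d = 2


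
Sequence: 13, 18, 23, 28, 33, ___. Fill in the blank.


Pattern: arithmetic (d=5)
Terms: 13, 18, 23, 28, 33
Next term = 38

Next term = 38


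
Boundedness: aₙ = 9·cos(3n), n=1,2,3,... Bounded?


For all n, -1 ≤ cos(3n) ≤ 1, so -9 ≤ 9·cos(3n) ≤ 9
Lower bound: -9, Upper bound: 9
The sequence IS bounded

Bounded (-9 ≤ aₙ ≤ 9)


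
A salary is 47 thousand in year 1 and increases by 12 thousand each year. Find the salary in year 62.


aₙ = a₁ + (n-1)d
= 47 + (62-1)×12
= 47 + 732
= 779

a_62 = 779


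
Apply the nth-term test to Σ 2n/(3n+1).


lim(n→∞) 2n/(3n+1) = 2/3 = 2/3  (divide numerator and denominator by n)
lim aₙ = 2/3 ≠ 0 → series DIVERGES

Diverges (lim aₙ = 2/3 ≠ 0)


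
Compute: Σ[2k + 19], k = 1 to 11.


Σ(2k+19) = 2·Σk + 19·n
= 2·66 + 19·11
= 132 + 209 = 341

Σ = 341


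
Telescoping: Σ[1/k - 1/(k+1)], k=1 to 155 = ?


Telescoping: adjacent terms cancel.
= 1/1 - 1/156
= 1 - 1/156 = 155/156

Sum = 155/156


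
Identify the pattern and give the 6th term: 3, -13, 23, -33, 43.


Pattern: alternating sign, magnitude arithmetic (d=10)
Terms: 3, -13, 23, -33, 43
Next term = -53

Next term = -53


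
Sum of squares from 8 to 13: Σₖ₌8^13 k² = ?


Σₖ₌8^13 k² = Σₖ₌₁^13 k² − Σₖ₌₁^7 k²
= 13·14·27/6 − 7·8·15/6
= 819 − 140 = 679

Σk² = 679


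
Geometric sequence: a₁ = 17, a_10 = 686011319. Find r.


r^(n-1) = aₙ/a₁
r^9 = 686011319/17 = 40353607
r = 40353607^(1/9)
= 7

r = 7


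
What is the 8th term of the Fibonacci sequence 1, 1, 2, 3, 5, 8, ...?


Fibonacci sequence: 1, 1, 2, 3, 5, 8, 13, 21
F(8) = 21

F(8) = 21


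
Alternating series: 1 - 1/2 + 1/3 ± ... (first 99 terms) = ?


S = 1 - 1/2 + 1/3 - 1/4 + 1/5 - 1/6 + 1/7 - 1/8 ± ...
= 0.6982
(Full series converges to +ln(2) ≈ +0.6931)

S_99 = 0.6982


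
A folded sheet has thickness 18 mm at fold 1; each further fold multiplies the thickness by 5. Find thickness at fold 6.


aₙ = a₁·r^(n-1)
= 18×5^5
= 18×3125
= 56250

a_6 = 56250


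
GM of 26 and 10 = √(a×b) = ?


GM = √(26×10) = √260 = 16.1245

GM = 16.1245


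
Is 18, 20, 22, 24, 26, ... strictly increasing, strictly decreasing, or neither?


Differences: 2, 2, 2, 2
All differences > 0 → strictly INCREASING

Monotonically increasing


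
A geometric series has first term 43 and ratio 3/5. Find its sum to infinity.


S∞ = a₁/(1-r) = 43/(1 - 3/5)
= 43/(2/5)
= 215/2

S∞ = 215/2


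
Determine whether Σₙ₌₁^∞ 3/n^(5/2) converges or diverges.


p-series test: Σ c/n^p converges if p > 1, diverges if p ≤ 1 (constant c > 0 doesn't affect convergence).
p = 5/2
5/2 > 1 → CONVERGES

Converges (p = 5/2 > 1)


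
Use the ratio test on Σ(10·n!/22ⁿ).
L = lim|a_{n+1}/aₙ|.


aₙ = 10·n!/22^n
a_{n+1}/aₙ = (n+1)!/22^(n+1) × 22^n/n!  (constant 10 cancels)
= (n+1)/22
L = lim(n→∞) (n+1)/22 = ∞
L > 1 → series DIVERGES

Diverges (ratio test: L = ∞ > 1)


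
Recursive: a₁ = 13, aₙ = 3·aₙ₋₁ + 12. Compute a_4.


Computing step by step:
a_1 = 13
a_2 = 51
a_3 = 165
a_4 = 507


a_4 = 507


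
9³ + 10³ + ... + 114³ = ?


Σₖ₌9^114 k³ = [114·115/2]² − [8·9/2]²
= 42968025 − 1296 = 42966729

Σk³ = 42966729


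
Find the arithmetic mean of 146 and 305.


AM = (146 + 305)/2 = 451/2 = 225.5

AM = 225.5


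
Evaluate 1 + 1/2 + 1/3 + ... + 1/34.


H_34 = 1/1 + 1/2 + 1/3 + ... + 1/34
= 54062195834749/13127595717600
≈ 4.1182

H_34 = 54062195834749/13127595717600 ≈ 4.1182


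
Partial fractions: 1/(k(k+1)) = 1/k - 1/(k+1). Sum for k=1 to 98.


1/(k(k+1)) = 1/k - 1/(k+1) (partial fractions)
Telescoping: Σ = 1 - 1/99 = 98/99

Sum = 98/99


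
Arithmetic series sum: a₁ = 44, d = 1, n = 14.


aₙ = 44 + (14-1)×1 = 57
Sₙ = n(a₁+aₙ)/2 = 14×(44+57)/2
= 14×101/2 = 707

S_14 = 707


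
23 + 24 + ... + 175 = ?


Σₖ₌23^175 k = Σₖ₌₁^175 k − Σₖ₌₁^22 k
= 175·176/2 − 22·23/2
= 15400 − 253 = 15147

Σk = 15147


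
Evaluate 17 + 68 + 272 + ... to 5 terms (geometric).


Sₙ = 17×(4^5 - 1)/(4 - 1)
= 17×(1024 - 1)/3
= 17×1023/3
= 5797

S_5 = 5797


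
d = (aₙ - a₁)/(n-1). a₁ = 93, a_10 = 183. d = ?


d = (aₙ - a₁)/(n-1)
= (183 - 93)/(10-1)
= 90/9 = 10

d = 10


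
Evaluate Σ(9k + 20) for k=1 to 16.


Σ(9k+20) = 9·Σk + 20·n
= 9·136 + 20·16
= 1224 + 320 = 1544

Σ = 1544


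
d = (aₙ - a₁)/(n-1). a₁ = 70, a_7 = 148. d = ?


d = (aₙ - a₁)/(n-1)
= (148 - 70)/(7-1)
= 78/6 = 13

d = 13


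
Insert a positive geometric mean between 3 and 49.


GM = √(3×49) = √147 = 12.1244

GM = 12.1244


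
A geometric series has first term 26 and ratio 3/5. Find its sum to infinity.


S∞ = a₁/(1-r) = 26/(1 - 3/5)
= 26/(2/5)
= 65

S∞ = 65


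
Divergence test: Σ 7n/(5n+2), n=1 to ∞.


lim(n→∞) 7n/(5n+2) = 7/5 = 7/5  (divide numerator and denominator by n)
lim aₙ = 7/5 ≠ 0 → series DIVERGES

Diverges (lim aₙ = 7/5 ≠ 0)


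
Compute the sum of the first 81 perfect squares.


n = 81
n(n+1)(2n+1)/6 = 81×82×163/6
= 1082646/6 = 180441

Σk² = 180441


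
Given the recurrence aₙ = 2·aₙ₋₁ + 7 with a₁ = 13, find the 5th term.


Computing step by step:
a_1 = 13
a_2 = 33
a_3 = 73
a_4 = 153
a_5 = 313


a_5 = 313


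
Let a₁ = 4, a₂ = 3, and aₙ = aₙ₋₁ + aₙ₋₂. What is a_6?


Computing iteratively: 4, 3, 7, 10, 17, 27
a_6 = 27

a_6 = 27


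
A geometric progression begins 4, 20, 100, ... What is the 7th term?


aₙ = a₁·r^(n-1)
= 4×5^6
= 4×15625
= 62500

a_7 = 62500


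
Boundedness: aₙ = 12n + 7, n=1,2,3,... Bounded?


aₙ = 12n + 7 → as n→∞, aₙ→∞
No finite upper bound exists
The sequence is UNBOUNDED

Unbounded (aₙ → ∞ as n → ∞)


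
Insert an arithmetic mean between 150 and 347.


AM = (150 + 347)/2 = 497/2 = 248.5

AM = 248.5


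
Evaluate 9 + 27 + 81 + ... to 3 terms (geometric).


Sₙ = 9×(3^3 - 1)/(3 - 1)
= 9×(27 - 1)/2
= 9×26/2
= 117

S_3 = 117


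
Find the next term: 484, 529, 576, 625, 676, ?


Pattern: perfect squares: n²
Terms: 484, 529, 576, 625, 676
Next term = 729

Next term = 729


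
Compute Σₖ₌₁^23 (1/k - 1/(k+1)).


Telescoping: adjacent terms cancel.
= 1/1 - 1/24
= 1 - 1/24 = 23/24

Sum = 23/24


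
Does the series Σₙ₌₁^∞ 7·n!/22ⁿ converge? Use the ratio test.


aₙ = 7·n!/22^n
a_{n+1}/aₙ = (n+1)!/22^(n+1) × 22^n/n!  (constant 7 cancels)
= (n+1)/22
L = lim(n→∞) (n+1)/22 = ∞
L > 1 → series DIVERGES

Diverges (ratio test: L = ∞ > 1)


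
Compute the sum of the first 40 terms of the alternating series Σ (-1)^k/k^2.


S = -1 + 1/4 - 1/9 + 1/16 - 1/25 + 1/36 - 1/49 + 1/64 ± ...
= -0.8222
(Full series converges to -π²/12 ≈ -0.8225)

S_40 = -0.8222


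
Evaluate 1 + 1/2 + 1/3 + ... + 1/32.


H_32 = 1/1 + 1/2 + 1/3 + ... + 1/32
= 586061125622639/144403552893600
≈ 4.0585

H_32 = 586061125622639/144403552893600 ≈ 4.0585


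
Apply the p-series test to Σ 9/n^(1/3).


p-series test: Σ c/n^p converges if p > 1, diverges if p ≤ 1 (constant c > 0 doesn't affect convergence).
p = 1/3
1/3 ≤ 1 → DIVERGES

Diverges (p = 1/3 ≤ 1)


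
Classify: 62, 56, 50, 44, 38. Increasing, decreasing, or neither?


Differences: -6, -6, -6, -6
All differences < 0 → strictly DECREASING

Monotonically decreasing


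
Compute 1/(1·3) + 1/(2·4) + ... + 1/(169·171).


1/(k(k+2)) = (1/2)·(1/k - 1/(k+2)) (partial fractions)
Telescoping: Σ = (1/2)·(1 + 1/2 - 1/170 - 1/171) = 10816/14535

Sum = 10816/14535


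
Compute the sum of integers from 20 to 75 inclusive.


Σₖ₌20^75 k = Σₖ₌₁^75 k − Σₖ₌₁^19 k
= 75·76/2 − 19·20/2
= 2850 − 190 = 2660

Σk = 2660


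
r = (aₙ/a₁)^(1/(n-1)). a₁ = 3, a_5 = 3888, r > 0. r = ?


r^(n-1) = aₙ/a₁
r^4 = 3888/3 = 1296
r = 1296^(1/4)
= ±6; taking r > 0 gives r = 6

r = 6


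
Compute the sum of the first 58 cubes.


n(n+1)/2 = 58×59/2 = 1711
Σk³ = 1711² = 2927521

Σk³ = 2927521


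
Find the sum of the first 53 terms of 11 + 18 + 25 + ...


aₙ = 11 + (53-1)×7 = 375
Sₙ = n(a₁+aₙ)/2 = 53×(11+375)/2
= 53×386/2 = 10229

S_53 = 10229


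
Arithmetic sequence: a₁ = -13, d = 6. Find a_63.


aₙ = a₁ + (n-1)d
= -13 + (63-1)×6
= -13 + 372
= 359

a_63 = 359


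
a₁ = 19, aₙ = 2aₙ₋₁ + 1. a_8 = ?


Computing step by step:
a_1 = 19
a_2 = 39
a_3 = 79
a_4 = 159
a_5 = 319
a_6 = 639
a_7 = 1279
a_8 = 2559


a_8 = 2559


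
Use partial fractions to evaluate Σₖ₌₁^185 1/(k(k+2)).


1/(k(k+2)) = (1/2)·(1/k - 1/(k+2)) (partial fractions)
Telescoping: Σ = (1/2)·(1 + 1/2 - 1/186 - 1/187) = 12950/17391

Sum = 12950/17391


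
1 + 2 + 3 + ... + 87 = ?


n(n+1)/2 = 87×88/2 = 7656/2 = 3828

Σk = 3828


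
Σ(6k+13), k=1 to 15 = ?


Σ(6k+13) = 6·Σk + 13·n
= 6·120 + 13·15
= 720 + 195 = 915

Σ = 915


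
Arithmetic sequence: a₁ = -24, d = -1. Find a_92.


aₙ = a₁ + (n-1)d
= -24 + (92-1)×-1
= -24 - 91
= -115

a_92 = -115


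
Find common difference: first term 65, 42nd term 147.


d = (aₙ - a₁)/(n-1)
= (147 - 65)/(42-1)
= 82/41 = 2

d = 2


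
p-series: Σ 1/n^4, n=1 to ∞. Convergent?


p-series test: Σ c/n^p converges if p > 1, diverges if p ≤ 1 (constant c > 0 doesn't affect convergence).
p = 4
4 > 1 → CONVERGES

Converges (p = 4 > 1)


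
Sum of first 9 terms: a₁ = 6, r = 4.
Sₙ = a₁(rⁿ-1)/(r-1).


Sₙ = 6×(4^9 - 1)/(4 - 1)
= 6×(262144 - 1)/3
= 6×262143/3
= 524286

S_9 = 524286


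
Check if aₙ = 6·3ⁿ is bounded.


aₙ = 6·3ⁿ → as n→∞, aₙ→∞ (since base 3 > 1)
No finite upper bound exists
The sequence is UNBOUNDED

Unbounded (aₙ → ∞ as n → ∞)


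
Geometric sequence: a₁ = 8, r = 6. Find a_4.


aₙ = a₁·r^(n-1)
= 8×6^3
= 8×216
= 1728

a_4 = 1728


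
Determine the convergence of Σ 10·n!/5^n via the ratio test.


aₙ = 10·n!/5^n
a_{n+1}/aₙ = (n+1)!/5^(n+1) × 5^n/n!  (constant 10 cancels)
= (n+1)/5
L = lim(n→∞) (n+1)/5 = ∞
L > 1 → series DIVERGES

Diverges (ratio test: L = ∞ > 1)


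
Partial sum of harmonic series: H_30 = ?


H_30 = 1/1 + 1/2 + 1/3 + ... + 1/30
= 9304682830147/2329089562800
≈ 3.995

H_30 = 9304682830147/2329089562800 ≈ 3.995


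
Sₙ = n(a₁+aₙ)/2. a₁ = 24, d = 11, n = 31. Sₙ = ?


aₙ = 24 + (31-1)×11 = 354
Sₙ = n(a₁+aₙ)/2 = 31×(24+354)/2
= 31×378/2 = 5859

S_31 = 5859


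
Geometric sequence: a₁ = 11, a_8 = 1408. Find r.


r^(n-1) = aₙ/a₁
r^7 = 1408/11 = 128
r = 128^(1/7)
= 2

r = 2


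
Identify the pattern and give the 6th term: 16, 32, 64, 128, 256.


Pattern: powers of 2: 2ⁿ
Terms: 16, 32, 64, 128, 256
Next term = 512

Next term = 512


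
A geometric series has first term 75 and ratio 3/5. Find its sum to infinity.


S∞ = a₁/(1-r) = 75/(1 - 3/5)
= 75/(2/5)
= 375/2

S∞ = 375/2


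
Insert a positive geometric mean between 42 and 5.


GM = √(42×5) = √210 = 14.4914

GM = 14.4914


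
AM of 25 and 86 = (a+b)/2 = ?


AM = (25 + 86)/2 = 111/2 = 55.5

AM = 55.5


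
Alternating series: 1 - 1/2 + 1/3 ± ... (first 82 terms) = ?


S = 1 - 1/2 + 1/3 - 1/4 + 1/5 - 1/6 + 1/7 - 1/8 ± ...
= 0.6871
(Full series converges to +ln(2) ≈ +0.6931)

S_82 = 0.6871


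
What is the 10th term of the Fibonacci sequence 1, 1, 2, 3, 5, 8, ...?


Fibonacci sequence: 1, 1, 2, 3, 5, 8, 13, 21, 34, 55
F(10) = 55

F(10) = 55


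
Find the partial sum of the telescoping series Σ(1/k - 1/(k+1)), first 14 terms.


Telescoping: adjacent terms cancel.
= 1/1 - 1/15
= 1 - 1/15 = 14/15

Sum = 14/15


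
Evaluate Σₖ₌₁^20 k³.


n(n+1)/2 = 20×21/2 = 210
Σk³ = 210² = 44100

Σk³ = 44100


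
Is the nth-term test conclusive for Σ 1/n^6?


lim(n→∞) 1/n^6 = 0
lim aₙ = 0 → nth-term test is INCONCLUSIVE
(Need other tests; this is actually a convergent p-series with p=6 > 1)

Inconclusive (lim aₙ = 0; need another test)


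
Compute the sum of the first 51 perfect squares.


n = 51
n(n+1)(2n+1)/6 = 51×52×103/6
= 273156/6 = 45526

Σk² = 45526


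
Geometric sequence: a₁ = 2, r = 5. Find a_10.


aₙ = a₁·r^(n-1)
= 2×5^9
= 2×1953125
= 3906250

a_10 = 3906250


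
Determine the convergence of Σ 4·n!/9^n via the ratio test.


aₙ = 4·n!/9^n
a_{n+1}/aₙ = (n+1)!/9^(n+1) × 9^n/n!  (constant 4 cancels)
= (n+1)/9
L = lim(n→∞) (n+1)/9 = ∞
L > 1 → series DIVERGES

Diverges (ratio test: L = ∞ > 1)


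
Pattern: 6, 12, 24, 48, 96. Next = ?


Pattern: geometric (r=2)
Terms: 6, 12, 24, 48, 96
Next term = 192

Next term = 192


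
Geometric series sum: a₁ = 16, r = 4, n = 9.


Sₙ = 16×(4^9 - 1)/(4 - 1)
= 16×(262144 - 1)/3
= 16×262143/3
= 1398096

S_9 = 1398096


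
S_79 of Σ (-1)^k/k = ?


S = -1 + 1/2 - 1/3 + 1/4 - 1/5 + 1/6 - 1/7 + 1/8 ± ...
= -0.6994
(Full series converges to -ln(2) ≈ -0.6931)

S_79 = -0.6994


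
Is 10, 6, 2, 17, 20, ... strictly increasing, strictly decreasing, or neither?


Differences: -4, -4, 15, 3
Difference at position 3 is +15 (> 0) but position 1 is -4 (< 0) — sequence both rises and falls
→ NOT monotonic

Not monotonic


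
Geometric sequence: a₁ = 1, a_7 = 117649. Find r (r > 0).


r^(n-1) = aₙ/a₁
r^6 = 117649/1 = 117649
r = 117649^(1/6)
= ±7; taking r > 0 gives r = 7

r = 7


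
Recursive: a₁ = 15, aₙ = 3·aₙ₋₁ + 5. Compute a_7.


Computing step by step:
a_1 = 15
a_2 = 50
a_3 = 155
a_4 = 470
a_5 = 1415
a_6 = 4250
a_7 = 12755


a_7 = 12755


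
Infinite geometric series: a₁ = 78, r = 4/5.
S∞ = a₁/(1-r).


S∞ = a₁/(1-r) = 78/(1 - 4/5)
= 78/(1/5)
= 390

S∞ = 390


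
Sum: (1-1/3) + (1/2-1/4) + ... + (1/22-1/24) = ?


Telescoping with gap 2: two head and two tail terms survive.
= (1 + 1/2) - (1/23 + 1/24)
= 3/2 - 1/23 - 1/24 = 781/552

Sum = 781/552


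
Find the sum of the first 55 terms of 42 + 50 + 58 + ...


aₙ = 42 + (55-1)×8 = 474
Sₙ = n(a₁+aₙ)/2 = 55×(42+474)/2
= 55×516/2 = 14190

S_55 = 14190


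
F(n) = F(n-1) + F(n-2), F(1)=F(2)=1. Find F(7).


Fibonacci sequence: 1, 1, 2, 3, 5, 8, 13
F(7) = 13

F(7) = 13


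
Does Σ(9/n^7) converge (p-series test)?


p-series test: Σ c/n^p converges if p > 1, diverges if p ≤ 1 (constant c > 0 doesn't affect convergence).
p = 7
7 > 1 → CONVERGES

Converges (p = 7 > 1)


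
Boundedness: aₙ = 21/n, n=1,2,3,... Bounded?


a₁ = 21, a₂ = 21/2, a₃ = 21/3, ...
0 < aₙ ≤ 21 for all n ≥ 1
Lower bound: 0, Upper bound: 21
The sequence IS bounded

Bounded (0 < aₙ ≤ 21)


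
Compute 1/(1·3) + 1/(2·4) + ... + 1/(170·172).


1/(k(k+2)) = (1/2)·(1/k - 1/(k+2)) (partial fractions)
Telescoping: Σ = (1/2)·(1 + 1/2 - 1/171 - 1/172) = 43775/58824

Sum = 43775/58824


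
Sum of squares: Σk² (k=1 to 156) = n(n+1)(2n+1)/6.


n = 156
n(n+1)(2n+1)/6 = 156×157×313/6
= 7665996/6 = 1277666

Σk² = 1277666


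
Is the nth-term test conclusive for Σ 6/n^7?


lim(n→∞) 6/n^7 = 0
lim aₙ = 0 → nth-term test is INCONCLUSIVE
(Need other tests; this is actually a convergent p-series with p=7 > 1)

Inconclusive (lim aₙ = 0; need another test)


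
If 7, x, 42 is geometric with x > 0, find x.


GM = √(7×42) = √294 = 17.1464

GM = 17.1464


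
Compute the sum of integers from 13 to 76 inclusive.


Σₖ₌13^76 k = Σₖ₌₁^76 k − Σₖ₌₁^12 k
= 76·77/2 − 12·13/2
= 2926 − 78 = 2848

Σk = 2848


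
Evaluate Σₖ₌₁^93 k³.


n(n+1)/2 = 93×94/2 = 4371
Σk³ = 4371² = 19105641

Σk³ = 19105641


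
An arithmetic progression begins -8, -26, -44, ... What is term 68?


aₙ = a₁ + (n-1)d
= -8 + (68-1)×-18
= -8 - 1206
= -1214

a_68 = -1214


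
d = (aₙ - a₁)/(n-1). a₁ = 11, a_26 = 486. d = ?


d = (aₙ - a₁)/(n-1)
= (486 - 11)/(26-1)
= 475/25 = 19

d = 19


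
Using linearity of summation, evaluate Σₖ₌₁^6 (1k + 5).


Σ(1k+5) = 1·Σk + 5·n
= 1·21 + 5·6
= 21 + 30 = 51

Σ = 51


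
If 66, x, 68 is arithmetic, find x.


AM = (66 + 68)/2 = 134/2 = 67

AM = 67


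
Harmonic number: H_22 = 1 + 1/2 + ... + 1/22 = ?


H_22 = 1/1 + 1/2 + 1/3 + ... + 1/22
= 19093197/5173168
≈ 3.6908

H_22 = 19093197/5173168 ≈ 3.6908


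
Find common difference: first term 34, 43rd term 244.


d = (aₙ - a₁)/(n-1)
= (244 - 34)/(43-1)
= 210/42 = 5

d = 5


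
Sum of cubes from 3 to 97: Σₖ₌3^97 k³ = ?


Σₖ₌3^97 k³ = [97·98/2]² − [2·3/2]²
= 22591009 − 9 = 22591000

Σk³ = 22591000


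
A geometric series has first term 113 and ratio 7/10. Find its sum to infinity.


S∞ = a₁/(1-r) = 113/(1 - 7/10)
= 113/(3/10)
= 1130/3

S∞ = 1130/3


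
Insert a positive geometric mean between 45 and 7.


GM = √(45×7) = √315 = 17.7482

GM = 17.7482


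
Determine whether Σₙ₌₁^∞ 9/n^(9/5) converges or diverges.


p-series test: Σ c/n^p converges if p > 1, diverges if p ≤ 1 (constant c > 0 doesn't affect convergence).
p = 9/5
9/5 > 1 → CONVERGES

Converges (p = 9/5 > 1)


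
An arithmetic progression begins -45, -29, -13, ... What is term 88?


aₙ = a₁ + (n-1)d
= -45 + (88-1)×16
= -45 + 1392
= 1347

a_88 = 1347


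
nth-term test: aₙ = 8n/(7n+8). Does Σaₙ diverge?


lim(n→∞) 8n/(7n+8) = 8/7 = 8/7  (divide numerator and denominator by n)
lim aₙ = 8/7 ≠ 0 → series DIVERGES

Diverges (lim aₙ = 8/7 ≠ 0)


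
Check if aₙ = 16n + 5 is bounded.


aₙ = 16n + 5 → as n→∞, aₙ→∞
No finite upper bound exists
The sequence is UNBOUNDED

Unbounded (aₙ → ∞ as n → ∞)


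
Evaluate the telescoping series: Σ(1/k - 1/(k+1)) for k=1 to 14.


Telescoping: adjacent terms cancel.
= 1/1 - 1/15
= 1 - 1/15 = 14/15

Sum = 14/15


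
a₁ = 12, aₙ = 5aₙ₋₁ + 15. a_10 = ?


Computing step by step:
a_1 = 12
a_2 = 75
a_3 = 390
a_4 = 1965
a_5 = 9840
a_6 = 49215
a_7 = 246090
a_8 = 1230465
a_9 = 6152340
a_10 = 30761715


a_10 = 30761715


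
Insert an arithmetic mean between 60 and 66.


AM = (60 + 66)/2 = 126/2 = 63

AM = 63


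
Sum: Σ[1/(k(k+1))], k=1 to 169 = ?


1/(k(k+1)) = 1/k - 1/(k+1) (partial fractions)
Telescoping: Σ = 1 - 1/170 = 169/170

Sum = 169/170


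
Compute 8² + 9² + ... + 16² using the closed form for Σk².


Σₖ₌8^16 k² = Σₖ₌₁^16 k² − Σₖ₌₁^7 k²
= 16·17·33/6 − 7·8·15/6
= 1496 − 140 = 1356

Σk² = 1356


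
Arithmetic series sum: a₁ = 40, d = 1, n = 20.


aₙ = 40 + (20-1)×1 = 59
Sₙ = n(a₁+aₙ)/2 = 20×(40+59)/2
= 20×99/2 = 990

S_20 = 990


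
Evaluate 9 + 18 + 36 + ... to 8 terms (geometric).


Sₙ = 9×(2^8 - 1)/(2 - 1)
= 9×(256 - 1)/1
= 9×255/1
= 2295

S_8 = 2295


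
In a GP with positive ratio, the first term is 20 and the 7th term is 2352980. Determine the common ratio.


r^(n-1) = aₙ/a₁
r^6 = 2352980/20 = 117649
r = 117649^(1/6)
= ±7; taking r > 0 gives r = 7

r = 7


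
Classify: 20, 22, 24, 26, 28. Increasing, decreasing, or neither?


Differences: 2, 2, 2, 2
All differences > 0 → strictly INCREASING

Monotonically increasing


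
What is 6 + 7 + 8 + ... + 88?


Σₖ₌6^88 k = Σₖ₌₁^88 k − Σₖ₌₁^5 k
= 88·89/2 − 5·6/2
= 3916 − 15 = 3901

Σk = 3901


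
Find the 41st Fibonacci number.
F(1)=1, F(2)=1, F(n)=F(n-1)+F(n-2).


Fibonacci sequence: 1, 1, 2, 3, 5, 8, 13, 21, 34, 55, 89, ...
F(41) = 165580141

F(41) = 165580141


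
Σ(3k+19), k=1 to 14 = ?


Σ(3k+19) = 3·Σk + 19·n
= 3·105 + 19·14
= 315 + 266 = 581

Σ = 581


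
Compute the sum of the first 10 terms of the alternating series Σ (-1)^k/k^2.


S = -1 + 1/4 - 1/9 + 1/16 - 1/25 + 1/36 - 1/49 + 1/64 ± ...
= -0.818
(Full series converges to -π²/12 ≈ -0.8225)

S_10 = -0.818


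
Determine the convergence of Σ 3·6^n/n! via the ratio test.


aₙ = 3·6^n/n!
a_{n+1}/aₙ = 6^(n+1)/(n+1)! × n!/6^n  (constant 3 cancels)
= 6/(n+1)
L = lim(n→∞) 6/(n+1) = 0
L < 1 → series CONVERGES

Converges (ratio test: L = 0 < 1)


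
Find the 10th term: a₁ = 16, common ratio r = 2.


aₙ = a₁·r^(n-1)
= 16×2^9
= 16×512
= 8192

a_10 = 8192


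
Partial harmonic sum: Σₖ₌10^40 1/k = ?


Σₖ₌10^40 1/k = 1/10 + 1/11 + 1/12 + ... + 1/40
= 100584139194439/69388720221600
≈ 1.4496

Sum = 100584139194439/69388720221600 ≈ 1.4496


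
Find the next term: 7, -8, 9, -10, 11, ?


Pattern: alternating sign, magnitude arithmetic (d=1)
Terms: 7, -8, 9, -10, 11
Next term = -12

Next term = -12


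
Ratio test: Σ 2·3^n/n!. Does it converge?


aₙ = 2·3^n/n!
a_{n+1}/aₙ = 3^(n+1)/(n+1)! × n!/3^n  (constant 2 cancels)
= 3/(n+1)
L = lim(n→∞) 3/(n+1) = 0
L < 1 → series CONVERGES

Converges (ratio test: L = 0 < 1)


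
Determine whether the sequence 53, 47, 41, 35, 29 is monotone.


Differences: -6, -6, -6, -6
All differences < 0 → strictly DECREASING

Monotonically decreasing


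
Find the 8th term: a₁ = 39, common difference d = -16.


aₙ = a₁ + (n-1)d
= 39 + (8-1)×-16
= 39 - 112
= -73

a_8 = -73


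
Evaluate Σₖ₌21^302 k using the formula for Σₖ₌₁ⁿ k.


Σₖ₌21^302 k = Σₖ₌₁^302 k − Σₖ₌₁^20 k
= 302·303/2 − 20·21/2
= 45753 − 210 = 45543

Σk = 45543


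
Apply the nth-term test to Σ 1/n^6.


lim(n→∞) 1/n^6 = 0
lim aₙ = 0 → nth-term test is INCONCLUSIVE
(Need other tests; this is actually a convergent p-series with p=6 > 1)

Inconclusive (lim aₙ = 0; need another test)


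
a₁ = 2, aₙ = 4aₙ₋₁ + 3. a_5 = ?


Computing step by step:
a_1 = 2
a_2 = 11
a_3 = 47
a_4 = 191
a_5 = 767


a_5 = 767


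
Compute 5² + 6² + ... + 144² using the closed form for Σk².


Σₖ₌5^144 k² = Σₖ₌₁^144 k² − Σₖ₌₁^4 k²
= 144·145·289/6 − 4·5·9/6
= 1005720 − 30 = 1005690

Σk² = 1005690


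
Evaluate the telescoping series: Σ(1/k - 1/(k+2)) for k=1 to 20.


Telescoping with gap 2: two head and two tail terms survive.
= (1 + 1/2) - (1/21 + 1/22)
= 3/2 - 1/21 - 1/22 = 325/231

Sum = 325/231


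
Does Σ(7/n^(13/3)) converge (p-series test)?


p-series test: Σ c/n^p converges if p > 1, diverges if p ≤ 1 (constant c > 0 doesn't affect convergence).
p = 13/3
13/3 > 1 → CONVERGES

Converges (p = 13/3 > 1)


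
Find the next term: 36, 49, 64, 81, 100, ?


Pattern: perfect squares: n²
Terms: 36, 49, 64, 81, 100
Next term = 121

Next term = 121


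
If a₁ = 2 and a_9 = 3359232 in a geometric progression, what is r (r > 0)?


r^(n-1) = aₙ/a₁
r^8 = 3359232/2 = 1679616
r = 1679616^(1/8)
= ±6; taking r > 0 gives r = 6

r = 6


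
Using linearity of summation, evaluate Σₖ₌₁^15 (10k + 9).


Σ(10k+9) = 10·Σk + 9·n
= 10·120 + 9·15
= 1200 + 135 = 1335

Σ = 1335


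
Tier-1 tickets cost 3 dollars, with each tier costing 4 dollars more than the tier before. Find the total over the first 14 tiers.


aₙ = 3 + (14-1)×4 = 55
Sₙ = n(a₁+aₙ)/2 = 14×(3+55)/2
= 14×58/2 = 406

S_14 = 406


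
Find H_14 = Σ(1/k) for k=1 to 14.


H_14 = 1/1 + 1/2 + 1/3 + ... + 1/14
= 1171733/360360
≈ 3.2516

H_14 = 1171733/360360 ≈ 3.2516


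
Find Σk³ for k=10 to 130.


Σₖ₌10^130 k³ = [130·131/2]² − [9·10/2]²
= 72505225 − 2025 = 72503200

Σk³ = 72503200


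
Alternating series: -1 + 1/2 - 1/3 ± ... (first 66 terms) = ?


S = -1 + 1/2 - 1/3 + 1/4 - 1/5 + 1/6 - 1/7 + 1/8 ± ...
= -0.6856
(Full series converges to -ln(2) ≈ -0.6931)

S_66 = -0.6856


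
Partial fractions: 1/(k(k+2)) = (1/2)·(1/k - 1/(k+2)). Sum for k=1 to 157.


1/(k(k+2)) = (1/2)·(1/k - 1/(k+2)) (partial fractions)
Telescoping: Σ = (1/2)·(1 + 1/2 - 1/158 - 1/159) = 18683/25122

Sum = 18683/25122


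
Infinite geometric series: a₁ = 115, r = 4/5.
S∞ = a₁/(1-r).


S∞ = a₁/(1-r) = 115/(1 - 4/5)
= 115/(1/5)
= 575

S∞ = 575


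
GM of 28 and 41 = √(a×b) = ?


GM = √(28×41) = √1148 = 33.8821

GM = 33.8821


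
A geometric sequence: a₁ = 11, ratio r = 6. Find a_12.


aₙ = a₁·r^(n-1)
= 11×6^11
= 11×362797056
= 3990767616

a_12 = 3990767616


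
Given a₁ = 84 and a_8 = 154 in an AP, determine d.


d = (aₙ - a₁)/(n-1)
= (154 - 84)/(8-1)
= 70/7 = 10

d = 10


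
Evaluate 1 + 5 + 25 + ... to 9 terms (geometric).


Sₙ = 1×(5^9 - 1)/(5 - 1)
= 1×(1953125 - 1)/4
= 1×1953124/4
= 488281

S_9 = 488281


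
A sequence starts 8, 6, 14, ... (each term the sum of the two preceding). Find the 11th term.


Computing iteratively: 8, 6, 14, 20, 34, 54, 88, 142, 230, 372, 602
a_11 = 602

a_11 = 602


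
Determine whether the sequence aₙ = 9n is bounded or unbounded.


aₙ = 9n → as n→∞, aₙ→∞
No finite upper bound exists
The sequence is UNBOUNDED

Unbounded (aₙ → ∞ as n → ∞)


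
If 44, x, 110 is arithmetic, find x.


AM = (44 + 110)/2 = 154/2 = 77

AM = 77


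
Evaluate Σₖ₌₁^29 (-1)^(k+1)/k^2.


S = 1 - 1/4 + 1/9 - 1/16 + 1/25 - 1/36 + 1/49 - 1/64 ± ...
= 0.823
(Full series converges to +π²/12 ≈ +0.8225)

S_29 = 0.823


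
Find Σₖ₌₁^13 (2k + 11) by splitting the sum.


Σ(2k+11) = 2·Σk + 11·n
= 2·91 + 11·13
= 182 + 143 = 325

Σ = 325


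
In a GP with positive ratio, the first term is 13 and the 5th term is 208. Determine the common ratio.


r^(n-1) = aₙ/a₁
r^4 = 208/13 = 16
r = 16^(1/4)
= ±2; taking r > 0 gives r = 2

r = 2


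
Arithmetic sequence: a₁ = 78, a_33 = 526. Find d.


d = (aₙ - a₁)/(n-1)
= (526 - 78)/(33-1)
= 448/32 = 14

d = 14


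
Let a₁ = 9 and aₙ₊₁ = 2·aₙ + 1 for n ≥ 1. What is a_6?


Computing step by step:
a_1 = 9
a_2 = 19
a_3 = 39
a_4 = 79
a_5 = 159
a_6 = 319


a_6 = 319


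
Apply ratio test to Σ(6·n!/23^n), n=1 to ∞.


aₙ = 6·n!/23^n
a_{n+1}/aₙ = (n+1)!/23^(n+1) × 23^n/n!  (constant 6 cancels)
= (n+1)/23
L = lim(n→∞) (n+1)/23 = ∞
L > 1 → series DIVERGES

Diverges (ratio test: L = ∞ > 1)


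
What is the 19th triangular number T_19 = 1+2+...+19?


n(n+1)/2 = 19×20/2 = 380/2 = 190

Σk = 190


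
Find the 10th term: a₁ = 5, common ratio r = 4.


aₙ = a₁·r^(n-1)
= 5×4^9
= 5×262144
= 1310720

a_10 = 1310720


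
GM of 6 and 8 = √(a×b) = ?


GM = √(6×8) = √48 = 6.9282

GM = 6.9282


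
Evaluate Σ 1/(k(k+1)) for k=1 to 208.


1/(k(k+1)) = 1/k - 1/(k+1) (partial fractions)
Telescoping: Σ = 1 - 1/209 = 208/209

Sum = 208/209


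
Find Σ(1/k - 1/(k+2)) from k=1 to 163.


Telescoping with gap 2: two head and two tail terms survive.
= (1 + 1/2) - (1/164 + 1/165)
= 3/2 - 1/164 - 1/165 = 40261/27060

Sum = 40261/27060


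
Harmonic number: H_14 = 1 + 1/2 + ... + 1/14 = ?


H_14 = 1/1 + 1/2 + 1/3 + ... + 1/14
= 1171733/360360
≈ 3.2516

H_14 = 1171733/360360 ≈ 3.2516


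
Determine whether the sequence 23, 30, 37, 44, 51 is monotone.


Differences: 7, 7, 7, 7
All differences > 0 → strictly INCREASING

Monotonically increasing


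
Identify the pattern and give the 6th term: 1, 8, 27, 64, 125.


Pattern: perfect cubes: n³
Terms: 1, 8, 27, 64, 125
Next term = 216

Next term = 216


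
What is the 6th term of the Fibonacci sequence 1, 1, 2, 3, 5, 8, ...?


Fibonacci sequence: 1, 1, 2, 3, 5, 8
F(6) = 8

F(6) = 8


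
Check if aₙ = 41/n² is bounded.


a₁ = 41, a₂ = 41/4, a₃ = 41/9, ...
0 < aₙ ≤ 41 for all n ≥ 1
The sequence IS bounded

Bounded (0 < aₙ ≤ 41)


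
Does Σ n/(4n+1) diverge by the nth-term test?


lim(n→∞) n/(4n+1) = 1/4 = 1/4  (divide numerator and denominator by n)
lim aₙ = 1/4 ≠ 0 → series DIVERGES

Diverges (lim aₙ = 1/4 ≠ 0)


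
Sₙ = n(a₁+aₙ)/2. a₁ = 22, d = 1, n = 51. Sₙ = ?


aₙ = 22 + (51-1)×1 = 72
Sₙ = n(a₁+aₙ)/2 = 51×(22+72)/2
= 51×94/2 = 2397

S_51 = 2397


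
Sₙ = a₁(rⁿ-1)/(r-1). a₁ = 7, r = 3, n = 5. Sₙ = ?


Sₙ = 7×(3^5 - 1)/(3 - 1)
= 7×(243 - 1)/2
= 7×242/2
= 847

S_5 = 847


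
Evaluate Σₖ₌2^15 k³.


Σₖ₌2^15 k³ = [15·16/2]² − [1·2/2]²
= 14400 − 1 = 14399

Σk³ = 14399


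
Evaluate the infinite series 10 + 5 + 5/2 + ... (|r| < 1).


S∞ = a₁/(1-r) = 10/(1 - 1/2)
= 10/(1/2)
= 20

S∞ = 20


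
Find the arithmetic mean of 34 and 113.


AM = (34 + 113)/2 = 147/2 = 73.5

AM = 73.5


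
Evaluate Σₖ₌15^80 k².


Σₖ₌15^80 k² = Σₖ₌₁^80 k² − Σₖ₌₁^14 k²
= 80·81·161/6 − 14·15·29/6
= 173880 − 1015 = 172865

Σk² = 172865


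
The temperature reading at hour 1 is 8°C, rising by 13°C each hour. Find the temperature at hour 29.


aₙ = a₁ + (n-1)d
= 8 + (29-1)×13
= 8 + 364
= 372

a_29 = 372


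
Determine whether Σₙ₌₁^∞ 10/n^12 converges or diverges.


p-series test: Σ c/n^p converges if p > 1, diverges if p ≤ 1 (constant c > 0 doesn't affect convergence).
p = 12
12 > 1 → CONVERGES

Converges (p = 12 > 1)


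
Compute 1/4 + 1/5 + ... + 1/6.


Σₖ₌4^6 1/k = 1/4 + 1/5 + 1/6
= 37/60
≈ 0.6167

Sum = 37/60 ≈ 0.6167


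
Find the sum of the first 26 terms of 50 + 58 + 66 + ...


aₙ = 50 + (26-1)×8 = 250
Sₙ = n(a₁+aₙ)/2 = 26×(50+250)/2
= 26×300/2 = 3900

S_26 = 3900


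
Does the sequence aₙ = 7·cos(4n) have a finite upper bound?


For all n, -1 ≤ cos(4n) ≤ 1, so -7 ≤ 7·cos(4n) ≤ 7
Lower bound: -7, Upper bound: 7
The sequence IS bounded

Bounded (-7 ≤ aₙ ≤ 7)


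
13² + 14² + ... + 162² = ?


Σₖ₌13^162 k² = Σₖ₌₁^162 k² − Σₖ₌₁^12 k²
= 162·163·325/6 − 12·13·25/6
= 1430325 − 650 = 1429675

Σk² = 1429675


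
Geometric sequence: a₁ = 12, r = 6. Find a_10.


aₙ = a₁·r^(n-1)
= 12×6^9
= 12×10077696
= 120932352

a_10 = 120932352


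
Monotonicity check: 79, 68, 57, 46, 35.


Differences: -11, -11, -11, -11
All differences < 0 → strictly DECREASING

Monotonically decreasing


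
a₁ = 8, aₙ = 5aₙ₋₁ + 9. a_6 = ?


Computing step by step:
a_1 = 8
a_2 = 49
a_3 = 254
a_4 = 1279
a_5 = 6404
a_6 = 32029


a_6 = 32029


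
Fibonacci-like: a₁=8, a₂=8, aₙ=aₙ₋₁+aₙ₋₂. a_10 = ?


Computing iteratively: 8, 8, 16, 24, 40, 64, 104, 168, 272, 440
a_10 = 440

a_10 = 440


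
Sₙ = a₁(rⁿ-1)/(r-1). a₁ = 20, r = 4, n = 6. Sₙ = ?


Sₙ = 20×(4^6 - 1)/(4 - 1)
= 20×(4096 - 1)/3
= 20×4095/3
= 27300

S_6 = 27300


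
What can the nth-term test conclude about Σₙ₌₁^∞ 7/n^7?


lim(n→∞) 7/n^7 = 0
lim aₙ = 0 → nth-term test is INCONCLUSIVE
(Need other tests; this is actually a convergent p-series with p=7 > 1)

Inconclusive (lim aₙ = 0; need another test)


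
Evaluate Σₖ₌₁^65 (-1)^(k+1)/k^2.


S = 1 - 1/4 + 1/9 - 1/16 + 1/25 - 1/36 + 1/49 - 1/64 ± ...
= 0.8226
(Full series converges to +π²/12 ≈ +0.8225)

S_65 = 0.8226


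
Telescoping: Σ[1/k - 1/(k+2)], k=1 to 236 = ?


Telescoping with gap 2: two head and two tail terms survive.
= (1 + 1/2) - (1/237 + 1/238)
= 3/2 - 1/237 - 1/238 = 42067/28203

Sum = 42067/28203


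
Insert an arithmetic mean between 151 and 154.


AM = (151 + 154)/2 = 305/2 = 152.5

AM = 152.5


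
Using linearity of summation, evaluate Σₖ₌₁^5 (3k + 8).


Σ(3k+8) = 3·Σk + 8·n
= 3·15 + 8·5
= 45 + 40 = 85

Σ = 85


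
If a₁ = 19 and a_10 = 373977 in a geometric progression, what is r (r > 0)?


r^(n-1) = aₙ/a₁
r^9 = 373977/19 = 19683
r = 19683^(1/9)
= 3

r = 3


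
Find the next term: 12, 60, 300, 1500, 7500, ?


Pattern: geometric (r=5)
Terms: 12, 60, 300, 1500, 7500
Next term = 37500

Next term = 37500


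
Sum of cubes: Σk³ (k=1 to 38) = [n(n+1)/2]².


n(n+1)/2 = 38×39/2 = 741
Σk³ = 741² = 549081

Σk³ = 549081


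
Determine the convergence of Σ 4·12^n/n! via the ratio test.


aₙ = 4·12^n/n!
a_{n+1}/aₙ = 12^(n+1)/(n+1)! × n!/12^n  (constant 4 cancels)
= 12/(n+1)
L = lim(n→∞) 12/(n+1) = 0
L < 1 → series CONVERGES

Converges (ratio test: L = 0 < 1)


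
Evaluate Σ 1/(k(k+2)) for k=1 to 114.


1/(k(k+2)) = (1/2)·(1/k - 1/(k+2)) (partial fractions)
Telescoping: Σ = (1/2)·(1 + 1/2 - 1/115 - 1/116) = 19779/26680

Sum = 19779/26680


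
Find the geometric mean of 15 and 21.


GM = √(15×21) = √315 = 17.7482

GM = 17.7482


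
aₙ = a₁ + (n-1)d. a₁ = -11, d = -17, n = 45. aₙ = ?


aₙ = a₁ + (n-1)d
= -11 + (45-1)×-17
= -11 - 748
= -759

a_45 = -759


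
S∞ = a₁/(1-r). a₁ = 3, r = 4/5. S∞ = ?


S∞ = a₁/(1-r) = 3/(1 - 4/5)
= 3/(1/5)
= 15

S∞ = 15


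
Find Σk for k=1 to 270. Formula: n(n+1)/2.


n(n+1)/2 = 270×271/2 = 73170/2 = 36585

Σk = 36585


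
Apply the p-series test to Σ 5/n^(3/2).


p-series test: Σ c/n^p converges if p > 1, diverges if p ≤ 1 (constant c > 0 doesn't affect convergence).
p = 3/2
3/2 > 1 → CONVERGES

Converges (p = 3/2 > 1)


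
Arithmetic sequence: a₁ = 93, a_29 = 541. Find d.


d = (aₙ - a₁)/(n-1)
= (541 - 93)/(29-1)
= 448/28 = 16

d = 16
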